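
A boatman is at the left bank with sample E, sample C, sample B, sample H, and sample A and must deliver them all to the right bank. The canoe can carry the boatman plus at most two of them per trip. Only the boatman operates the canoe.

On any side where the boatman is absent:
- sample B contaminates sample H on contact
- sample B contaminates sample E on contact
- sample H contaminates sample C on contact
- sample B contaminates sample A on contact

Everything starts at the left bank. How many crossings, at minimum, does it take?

Counting alone: the boatman can take at most 2 across per trip to the right bank, so moving all 5 needs at least 3 loaded trips out, with a return between consecutive ones — at least 5 crossings.
The plan below uses exactly 5 crossings, so it is optimal:
1. Boatman goes to the right bank with sample B and sample C.
2. Boatman goes back to the left bank alone.
3. Boatman goes to the right bank with sample A and sample E.
4. Boatman goes back to the left bank with sample B.
5. Boatman goes to the right bank with sample B and sample H.

5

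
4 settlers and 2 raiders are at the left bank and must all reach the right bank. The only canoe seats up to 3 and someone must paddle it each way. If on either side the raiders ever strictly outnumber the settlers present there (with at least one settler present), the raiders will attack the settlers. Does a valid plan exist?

1. 2 raiders → the right bank.  (the left bank: 4S 0R; the right bank: 0S 2R)
2. 1 raider ← the left bank.  (the left bank: 4S 1R; the right bank: 0S 1R)
3. 2 settlers and 1 raider → the right bank.  (the left bank: 2S 0R; the right bank: 2S 2R)
4. 1 raider ← the left bank.  (the left bank: 2S 1R; the right bank: 2S 1R)
5. 2 settlers and 1 raider → the right bank.  (the left bank: 0S 0R; the right bank: 4S 2R)

Yes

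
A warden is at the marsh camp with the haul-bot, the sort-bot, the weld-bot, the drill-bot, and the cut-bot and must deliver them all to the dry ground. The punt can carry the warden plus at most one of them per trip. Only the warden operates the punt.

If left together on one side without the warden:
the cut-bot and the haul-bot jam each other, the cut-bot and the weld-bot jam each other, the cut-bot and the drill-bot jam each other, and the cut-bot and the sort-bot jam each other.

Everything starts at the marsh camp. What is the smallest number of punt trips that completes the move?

impossible

Following every safe sequence of crossings from the start, the most of the 5 that can be at the dry ground as the punt arrives there on crossings 1, 3 is 1, 2 respectively; the best ever achieved is 2 of 5.
From crossing 5 on, no configuration arises that was not already reachable earlier: only 11 distinct safe configurations (who is on which side, and where the punt is) can ever be reached, none of them has everyone across, and every continuation just revisits them. So no valid plan exists.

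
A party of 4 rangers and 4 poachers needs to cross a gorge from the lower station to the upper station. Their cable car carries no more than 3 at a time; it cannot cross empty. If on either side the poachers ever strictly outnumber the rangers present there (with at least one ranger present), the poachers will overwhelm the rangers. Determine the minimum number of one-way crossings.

Counting alone: each trip to the upper station takes at most 3 across and each return brings at least 1 back, so after t trips out (and t−1 returns) at most 3t − (t−1) of the 8 are across; that first reaches 8 at t = 4, so at least 7 crossings are needed.
The safety rule pushes this higher. Following every safe sequence of crossings, the most of the 8 that can be at the upper station as the cable car arrives there on crossing 7 is 7 — never all 8.
So no plan with fewer than 9 crossings exists, and this one achieves 9:
1. 2 poachers → the upper station.  (the lower station: 4R 2P; the upper station: 0R 2P)
2. 1 poacher ← the lower station.  (the lower station: 4R 3P; the upper station: 0R 1P)
3. 3 poachers → the upper station.  (the lower station: 4R 0P; the upper station: 0R 4P)
4. 1 poacher ← the lower station.  (the lower station: 4R 1P; the upper station: 0R 3P)
5. 3 rangers → the upper station.  (the lower station: 1R 1P; the upper station: 3R 3P)
6. 1 ranger and 1 poacher ← the lower station.  (the lower station: 2R 2P; the upper station: 2R 2P)
7. 2 rangers → the upper station.  (the lower station: 0R 2P; the upper station: 4R 2P)
8. 1 poacher ← the lower station.  (the lower station: 0R 3P; the upper station: 4R 1P)
9. 3 poachers → the upper station.  (the lower station: 0R 0P; the upper station: 4R 4P)

9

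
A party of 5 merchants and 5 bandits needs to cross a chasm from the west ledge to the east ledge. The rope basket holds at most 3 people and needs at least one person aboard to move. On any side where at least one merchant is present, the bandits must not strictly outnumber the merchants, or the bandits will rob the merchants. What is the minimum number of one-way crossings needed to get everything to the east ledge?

11

Counting alone: each trip to the east ledge takes at most 3 across and each return brings at least 1 back, so after t trips out (and t−1 returns) at most 3t − (t−1) of the 10 are across; that first reaches 10 at t = 5, so at least 9 crossings are needed.
The safety rule pushes this higher. Following every safe sequence of crossings, the most of the 10 that can be at the east ledge as the rope basket arrives there on crossing 9 is 9 — never all 10.
So no plan with fewer than 11 crossings exists, and this one achieves 11:
1. 2 bandits → the east ledge.  (the west ledge: 5M 3B; the east ledge: 0M 2B)
2. 1 bandit ← the west ledge.  (the west ledge: 5M 4B; the east ledge: 0M 1B)
3. 3 bandits → the east ledge.  (the west ledge: 5M 1B; the east ledge: 0M 4B)
4. 1 bandit ← the west ledge.  (the west ledge: 5M 2B; the east ledge: 0M 3B)
5. 3 merchants → the east ledge.  (the west ledge: 2M 2B; the east ledge: 3M 3B)
6. 1 merchant and 1 bandit ← the west ledge.  (the west ledge: 3M 3B; the east ledge: 2M 2B)
7. 3 merchants → the east ledge.  (the west ledge: 0M 3B; the east ledge: 5M 2B)
8. 1 bandit ← the west ledge.  (the west ledge: 0M 4B; the east ledge: 5M 1B)
9. 2 bandits → the east ledge.  (the west ledge: 0M 2B; the east ledge: 5M 3B)
10. 1 bandit ← the west ledge.  (the west ledge: 0M 3B; the east ledge: 5M 2B)
11. 3 bandits → the east ledge.  (the west ledge: 0M 0B; the east ledge: 5M 5B)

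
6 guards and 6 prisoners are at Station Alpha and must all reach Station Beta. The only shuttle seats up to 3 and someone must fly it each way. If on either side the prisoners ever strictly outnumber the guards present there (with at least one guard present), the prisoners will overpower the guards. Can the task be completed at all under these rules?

No

Following every safe sequence of crossings from the start, the most of the 12 that can be at Station Beta as the shuttle arrives there on crossings 1, 3, 5 is 3, 5, 6 respectively; the best ever achieved is 6 of 12.
From crossing 7 on, no configuration arises that was not already reachable earlier: only 17 distinct safe configurations (who is on which side, and where the shuttle is) can ever be reached, none of them has everyone across, and every continuation just revisits them. They are: 0 guards + 0 prisoners across (shuttle back at the start); 0 guards + 1 prisoner across (shuttle there); 0 guards + 1 prisoner across (shuttle back at the start); 0 guards + 2 prisoners across (shuttle there); 0 guards + 2 prisoners across (shuttle back at the start); 0 guards + 3 prisoners across (shuttle there); 0 guards + 3 prisoners across (shuttle back at the start); 0 guards + 4 prisoners across (shuttle there); 0 guards + 4 prisoners across (shuttle back at the start); 0 guards + 5 prisoners across (shuttle there); 0 guards + 5 prisoners across (shuttle back at the start); 0 guards + 6 prisoners across (shuttle there); 1 guard + 1 prisoner across (shuttle there); 1 guard + 1 prisoner across (shuttle back at the start); 2 guards + 2 prisoners across (shuttle there); 2 guards + 2 prisoners across (shuttle back at the start); 3 guards + 3 prisoners across (shuttle there). So no valid plan exists.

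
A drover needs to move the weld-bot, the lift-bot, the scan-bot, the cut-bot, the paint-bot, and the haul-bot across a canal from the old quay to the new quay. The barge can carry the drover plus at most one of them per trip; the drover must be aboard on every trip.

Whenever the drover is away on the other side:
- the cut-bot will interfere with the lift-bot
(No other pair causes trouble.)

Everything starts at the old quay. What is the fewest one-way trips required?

Counting alone: the drover can take at most 1 across per trip to the new quay, so moving all 6 needs at least 6 loaded trips out, with a return between consecutive ones — at least 11 crossings.
The plan below uses exactly 11 crossings, so it is optimal:
1. Drover goes to the new quay with the lift-bot.
2. Drover goes back to the old quay alone.
3. Drover goes to the new quay with the weld-bot.
4. Drover goes back to the old quay alone.
5. Drover goes to the new quay with the scan-bot.
6. Drover goes back to the old quay alone.
7. Drover goes to the new quay with the paint-bot.
8. Drover goes back to the old quay alone.
9. Drover goes to the new quay with the haul-bot.
10. Drover goes back to the old quay alone.
11. Drover goes to the new quay with the cut-bot.

11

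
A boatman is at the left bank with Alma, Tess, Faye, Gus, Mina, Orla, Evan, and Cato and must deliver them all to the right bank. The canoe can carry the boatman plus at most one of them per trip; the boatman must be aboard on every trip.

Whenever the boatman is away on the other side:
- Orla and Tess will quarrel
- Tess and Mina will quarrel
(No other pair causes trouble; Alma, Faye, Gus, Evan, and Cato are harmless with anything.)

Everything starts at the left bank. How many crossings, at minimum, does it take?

Counting alone: the boatman can take at most 1 across per trip to the right bank, so moving all 8 needs at least 8 loaded trips out, with a return between consecutive ones — at least 15 crossings.
The safety rule pushes this higher. Following every safe sequence of crossings, the most of the 8 that can be at the right bank as the canoe arrives there on crossing 15 is 7 — never all 8.
So no plan with fewer than 17 crossings exists, and this one achieves 17:
1. Boatman goes to the right bank with Tess.  [the left bank: Alma, Cato, Evan, Faye, Gus, Mina, Orla | the right bank: Tess]
2. Boatman goes back to the left bank alone.  [the left bank: Alma, Cato, Evan, Faye, Gus, Mina, Orla | the right bank: Tess]
3. Boatman goes to the right bank with Alma.  [the left bank: Cato, Evan, Faye, Gus, Mina, Orla | the right bank: Alma, Tess]
4. Boatman goes back to the left bank alone.  [the left bank: Cato, Evan, Faye, Gus, Mina, Orla | the right bank: Alma, Tess]
5. Boatman goes to the right bank with Faye.  [the left bank: Cato, Evan, Gus, Mina, Orla | the right bank: Alma, Faye, Tess]
6. Boatman goes back to the left bank alone.  [the left bank: Cato, Evan, Gus, Mina, Orla | the right bank: Alma, Faye, Tess]
7. Boatman goes to the right bank with Gus.  [the left bank: Cato, Evan, Mina, Orla | the right bank: Alma, Faye, Gus, Tess]
8. Boatman goes back to the left bank alone.  [the left bank: Cato, Evan, Mina, Orla | the right bank: Alma, Faye, Gus, Tess]
9. Boatman goes to the right bank with Mina.  [the left bank: Cato, Evan, Orla | the right bank: Alma, Faye, Gus, Mina, Tess]
10. Boatman goes back to the left bank with Tess.  [the left bank: Cato, Evan, Orla, Tess | the right bank: Alma, Faye, Gus, Mina]
11. Boatman goes to the right bank with Orla.  [the left bank: Cato, Evan, Tess | the right bank: Alma, Faye, Gus, Mina, Orla]
12. Boatman goes back to the left bank alone.  [the left bank: Cato, Evan, Tess | the right bank: Alma, Faye, Gus, Mina, Orla]
13. Boatman goes to the right bank with Evan.  [the left bank: Cato, Tess | the right bank: Alma, Evan, Faye, Gus, Mina, Orla]
14. Boatman goes back to the left bank alone.  [the left bank: Cato, Tess | the right bank: Alma, Evan, Faye, Gus, Mina, Orla]
15. Boatman goes to the right bank with Cato.  [the left bank: Tess | the right bank: Alma, Cato, Evan, Faye, Gus, Mina, Orla]
16. Boatman goes back to the left bank alone.  [the left bank: Tess | the right bank: Alma, Cato, Evan, Faye, Gus, Mina, Orla]
17. Boatman goes to the right bank with Tess.  [the left bank: — | the right bank: Alma, Cato, Evan, Faye, Gus, Mina, Orla, Tess]

17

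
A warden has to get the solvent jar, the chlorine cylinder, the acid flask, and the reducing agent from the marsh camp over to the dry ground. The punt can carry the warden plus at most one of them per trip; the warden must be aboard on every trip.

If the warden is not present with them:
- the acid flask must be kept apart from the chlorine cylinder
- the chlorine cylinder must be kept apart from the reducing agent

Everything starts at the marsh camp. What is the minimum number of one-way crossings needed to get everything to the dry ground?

Counting alone: the warden can take at most 1 across per trip to the dry ground, so moving all 4 needs at least 4 loaded trips out, with a return between consecutive ones — at least 7 crossings.
The safety rule pushes this higher. Following every safe sequence of crossings, the most of the 4 that can be at the dry ground as the punt arrives there on crossing 7 is 3 — never all 4.
So no plan with fewer than 9 crossings exists, and this one achieves 9:
1. Warden goes to the dry ground with the chlorine cylinder.
2. Warden goes back to the marsh camp alone.
3. Warden goes to the dry ground with the solvent jar.
4. Warden goes back to the marsh camp alone.
5. Warden goes to the dry ground with the acid flask.
6. Warden goes back to the marsh camp with the chlorine cylinder.
7. Warden goes to the dry ground with the reducing agent.
8. Warden goes back to the marsh camp alone.
9. Warden goes to the dry ground with the chlorine cylinder.

9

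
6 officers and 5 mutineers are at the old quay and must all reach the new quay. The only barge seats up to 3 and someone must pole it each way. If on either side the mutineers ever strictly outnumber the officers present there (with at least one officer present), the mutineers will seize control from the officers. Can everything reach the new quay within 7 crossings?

Counting alone: each trip to the new quay takes at most 3 across and each return brings at least 1 back, so after t trips out (and t−1 returns) at most 3t − (t−1) of the 11 are across; that first reaches 11 at t = 5, so at least 9 crossings are needed.
Since 7 < 9, 7 crossings cannot be enough. (The shortest complete plan in fact takes 9:)
1. 3 mutineers → the new quay.  (the old quay: 6O 2M; the new quay: 0O 3M)
2. 1 mutineer ← the old quay.  (the old quay: 6O 3M; the new quay: 0O 2M)
3. 3 officers → the new quay.  (the old quay: 3O 3M; the new quay: 3O 2M)
4. 1 officer ← the old quay.  (the old quay: 4O 3M; the new quay: 2O 2M)
5. 2 officers and 1 mutineer → the new quay.  (the old quay: 2O 2M; the new quay: 4O 3M)
6. 1 officer ← the old quay.  (the old quay: 3O 2M; the new quay: 3O 3M)
7. 2 officers and 1 mutineer → the new quay.  (the old quay: 1O 1M; the new quay: 5O 4M)
8. 1 officer ← the old quay.  (the old quay: 2O 1M; the new quay: 4O 4M)
9. 2 officers and 1 mutineer → the new quay.  (the old quay: 0O 0M; the new quay: 6O 5M)

No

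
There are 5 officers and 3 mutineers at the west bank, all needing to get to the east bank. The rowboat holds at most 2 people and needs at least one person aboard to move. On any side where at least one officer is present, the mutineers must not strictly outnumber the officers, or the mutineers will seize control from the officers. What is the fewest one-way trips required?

13

Counting alone: each trip to the east bank takes at most 2 across and each return brings at least 1 back, so after t trips out (and t−1 returns) at most 2t − (t−1) of the 8 are across; that first reaches 8 at t = 7, so at least 13 crossings are needed.
The plan below uses exactly 13 crossings, so it is optimal:
1. 2 mutineers → the east bank.  (the west bank: 5O 1M; the east bank: 0O 2M)
2. 1 mutineer ← the west bank.  (the west bank: 5O 2M; the east bank: 0O 1M)
3. 2 mutineers → the east bank.  (the west bank: 5O 0M; the east bank: 0O 3M)
4. 1 mutineer ← the west bank.  (the west bank: 5O 1M; the east bank: 0O 2M)
5. 2 officers → the east bank.  (the west bank: 3O 1M; the east bank: 2O 2M)
6. 1 mutineer ← the west bank.  (the west bank: 3O 2M; the east bank: 2O 1M)
7. 1 officer and 1 mutineer → the east bank.  (the west bank: 2O 1M; the east bank: 3O 2M)
8. 1 mutineer ← the west bank.  (the west bank: 2O 2M; the east bank: 3O 1M)
9. 2 mutineers → the east bank.  (the west bank: 2O 0M; the east bank: 3O 3M)
10. 1 mutineer ← the west bank.  (the west bank: 2O 1M; the east bank: 3O 2M)
11. 1 officer and 1 mutineer → the east bank.  (the west bank: 1O 0M; the east bank: 4O 3M)
12. 1 mutineer ← the west bank.  (the west bank: 1O 1M; the east bank: 4O 2M)
13. 1 officer and 1 mutineer → the east bank.  (the west bank: 0O 0M; the east bank: 5O 3M)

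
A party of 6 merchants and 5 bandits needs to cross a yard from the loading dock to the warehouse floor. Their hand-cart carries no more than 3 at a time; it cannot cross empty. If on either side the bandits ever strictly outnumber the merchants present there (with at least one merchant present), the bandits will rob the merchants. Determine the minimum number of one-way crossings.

Counting alone: each trip to the warehouse floor takes at most 3 across and each return brings at least 1 back, so after t trips out (and t−1 returns) at most 3t − (t−1) of the 11 are across; that first reaches 11 at t = 5, so at least 9 crossings are needed.
The plan below uses exactly 9 crossings, so it is optimal:
1. 3 bandits → the warehouse floor.  (the loading dock: 6M 2B; the warehouse floor: 0M 3B)
2. 1 bandit ← the loading dock.  (the loading dock: 6M 3B; the warehouse floor: 0M 2B)
3. 3 merchants → the warehouse floor.  (the loading dock: 3M 3B; the warehouse floor: 3M 2B)
4. 1 merchant ← the loading dock.  (the loading dock: 4M 3B; the warehouse floor: 2M 2B)
5. 2 merchants and 1 bandit → the warehouse floor.  (the loading dock: 2M 2B; the warehouse floor: 4M 3B)
6. 1 merchant ← the loading dock.  (the loading dock: 3M 2B; the warehouse floor: 3M 3B)
7. 2 merchants and 1 bandit → the warehouse floor.  (the loading dock: 1M 1B; the warehouse floor: 5M 4B)
8. 1 merchant ← the loading dock.  (the loading dock: 2M 1B; the warehouse floor: 4M 4B)
9. 2 merchants and 1 bandit → the warehouse floor.  (the loading dock: 0M 0B; the warehouse floor: 6M 5B)

9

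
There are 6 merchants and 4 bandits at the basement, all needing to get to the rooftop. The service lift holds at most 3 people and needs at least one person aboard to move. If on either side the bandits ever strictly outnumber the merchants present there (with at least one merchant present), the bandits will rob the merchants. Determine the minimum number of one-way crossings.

Counting alone: each trip to the rooftop takes at most 3 across and each return brings at least 1 back, so after t trips out (and t−1 returns) at most 3t − (t−1) of the 10 are across; that first reaches 10 at t = 5, so at least 9 crossings are needed.
The plan below uses exactly 9 crossings, so it is optimal:
1. 2 bandits → the rooftop.  (the basement: 6M 2B; the rooftop: 0M 2B)
2. 1 bandit ← the basement.  (the basement: 6M 3B; the rooftop: 0M 1B)
3. 3 bandits → the rooftop.  (the basement: 6M 0B; the rooftop: 0M 4B)
4. 1 bandit ← the basement.  (the basement: 6M 1B; the rooftop: 0M 3B)
5. 3 merchants → the rooftop.  (the basement: 3M 1B; the rooftop: 3M 3B)
6. 1 bandit ← the basement.  (the basement: 3M 2B; the rooftop: 3M 2B)
7. 1 merchant and 2 bandits → the rooftop.  (the basement: 2M 0B; the rooftop: 4M 4B)
8. 1 bandit ← the basement.  (the basement: 2M 1B; the rooftop: 4M 3B)
9. 2 merchants and 1 bandit → the rooftop.  (the basement: 0M 0B; the rooftop: 6M 4B)

9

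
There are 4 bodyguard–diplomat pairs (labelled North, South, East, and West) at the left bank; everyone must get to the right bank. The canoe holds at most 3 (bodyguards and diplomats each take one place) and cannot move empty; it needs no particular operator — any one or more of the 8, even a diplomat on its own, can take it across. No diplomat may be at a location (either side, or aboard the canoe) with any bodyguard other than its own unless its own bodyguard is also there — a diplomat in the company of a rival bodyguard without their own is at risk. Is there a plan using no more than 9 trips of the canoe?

Yes — this plan uses 9 crossings (≤ 9):
1. bodyguard North and diplomat North cross → the right bank.
2. bodyguard North crosses ← the left bank.
3. bodyguard North, bodyguard South, and diplomat South cross → the right bank.
4. bodyguard North and diplomat North cross ← the left bank.
5. bodyguard East, bodyguard North, and bodyguard West cross → the right bank.
6. diplomat South crosses ← the left bank.
7. diplomat North and diplomat South cross → the right bank.
8. diplomat North crosses ← the left bank.
9. diplomat East, diplomat North, and diplomat West cross → the right bank.

Yes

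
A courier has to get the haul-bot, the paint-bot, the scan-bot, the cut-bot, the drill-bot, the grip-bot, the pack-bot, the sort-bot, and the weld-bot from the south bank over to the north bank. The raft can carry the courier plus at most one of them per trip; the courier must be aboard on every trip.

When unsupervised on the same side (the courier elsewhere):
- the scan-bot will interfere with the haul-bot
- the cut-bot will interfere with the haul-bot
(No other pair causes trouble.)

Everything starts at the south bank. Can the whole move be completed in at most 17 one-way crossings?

No

Counting alone: the courier can take at most 1 across per trip to the north bank, so moving all 9 needs at least 9 loaded trips out, with a return between consecutive ones — at least 17 crossings.
The safety rule pushes this higher. Following every safe sequence of crossings, the most of the 9 that can be at the north bank as the raft arrives there on crossing 17 is 8 — never all 9.
So the move cannot be finished within 17 crossings. (The shortest complete plan takes 19:)
1. Courier goes to the north bank with the haul-bot.
2. Courier goes back to the south bank alone.
3. Courier goes to the north bank with the paint-bot.
4. Courier goes back to the south bank alone.
5. Courier goes to the north bank with the scan-bot.
6. Courier goes back to the south bank with the haul-bot.
7. Courier goes to the north bank with the cut-bot.
8. Courier goes back to the south bank alone.
9. Courier goes to the north bank with the drill-bot.
10. Courier goes back to the south bank alone.
11. Courier goes to the north bank with the grip-bot.
12. Courier goes back to the south bank alone.
13. Courier goes to the north bank with the pack-bot.
14. Courier goes back to the south bank alone.
15. Courier goes to the north bank with the sort-bot.
16. Courier goes back to the south bank alone.
17. Courier goes to the north bank with the weld-bot.
18. Courier goes back to the south bank alone.
19. Courier goes to the north bank with the haul-bot.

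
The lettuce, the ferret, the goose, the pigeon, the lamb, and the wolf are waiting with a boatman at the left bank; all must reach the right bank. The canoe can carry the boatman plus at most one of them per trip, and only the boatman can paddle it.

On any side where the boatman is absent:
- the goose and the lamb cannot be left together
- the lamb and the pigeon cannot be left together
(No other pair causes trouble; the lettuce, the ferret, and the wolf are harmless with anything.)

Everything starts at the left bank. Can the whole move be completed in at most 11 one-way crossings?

No

Counting alone: the boatman can take at most 1 across per trip to the right bank, so moving all 6 needs at least 6 loaded trips out, with a return between consecutive ones — at least 11 crossings.
The safety rule pushes this higher. Following every safe sequence of crossings, the most of the 6 that can be at the right bank as the canoe arrives there on crossing 11 is 5 — never all 6.
So the move cannot be finished within 11 crossings. (The shortest complete plan takes 13:)
1. Boatman goes to the right bank with the lamb.
2. Boatman goes back to the left bank alone.
3. Boatman goes to the right bank with the lettuce.
4. Boatman goes back to the left bank alone.
5. Boatman goes to the right bank with the ferret.
6. Boatman goes back to the left bank alone.
7. Boatman goes to the right bank with the goose.
8. Boatman goes back to the left bank with the lamb.
9. Boatman goes to the right bank with the pigeon.
10. Boatman goes back to the left bank alone.
11. Boatman goes to the right bank with the wolf.
12. Boatman goes back to the left bank alone.
13. Boatman goes to the right bank with the lamb.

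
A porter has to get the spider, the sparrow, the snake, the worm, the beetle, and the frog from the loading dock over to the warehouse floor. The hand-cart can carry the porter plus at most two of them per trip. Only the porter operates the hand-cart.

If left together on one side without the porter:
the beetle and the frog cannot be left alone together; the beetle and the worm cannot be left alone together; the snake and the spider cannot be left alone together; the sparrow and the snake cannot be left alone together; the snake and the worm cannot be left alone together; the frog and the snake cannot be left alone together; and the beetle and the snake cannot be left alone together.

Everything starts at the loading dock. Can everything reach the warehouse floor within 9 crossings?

Yes — this plan uses 9 crossings (≤ 9):
1. Porter goes to the warehouse floor with the beetle and the snake.
2. Porter goes back to the loading dock with the snake.
3. Porter goes to the warehouse floor with the snake and the spider.
4. Porter goes back to the loading dock with the snake.
5. Porter goes to the warehouse floor with the snake and the sparrow.
6. Porter goes back to the loading dock with the snake.
7. Porter goes to the warehouse floor with the frog and the worm.
8. Porter goes back to the loading dock with the beetle.
9. Porter goes to the warehouse floor with the beetle and the snake.

Yes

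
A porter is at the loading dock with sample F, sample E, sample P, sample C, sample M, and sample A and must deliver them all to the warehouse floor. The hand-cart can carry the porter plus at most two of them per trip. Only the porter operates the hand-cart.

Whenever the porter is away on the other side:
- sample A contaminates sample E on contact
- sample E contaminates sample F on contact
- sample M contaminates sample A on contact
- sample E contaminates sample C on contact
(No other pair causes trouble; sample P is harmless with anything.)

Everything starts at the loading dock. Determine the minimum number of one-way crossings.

Counting alone: the porter can take at most 2 across per trip to the warehouse floor, so moving all 6 needs at least 3 loaded trips out, with a return between consecutive ones — at least 5 crossings.
The safety rule pushes this higher. Following every safe sequence of crossings, the most of the 6 that can be at the warehouse floor as the hand-cart arrives there on crossing 5 is 5 — never all 6.
So no plan with fewer than 7 crossings exists, and this one achieves 7:
1. Porter goes to the warehouse floor with sample E and sample M.
2. Porter goes back to the loading dock alone.
3. Porter goes to the warehouse floor with sample P.
4. Porter goes back to the loading dock alone.
5. Porter goes to the warehouse floor with sample C and sample F.
6. Porter goes back to the loading dock with sample E.
7. Porter goes to the warehouse floor with sample A and sample E.

7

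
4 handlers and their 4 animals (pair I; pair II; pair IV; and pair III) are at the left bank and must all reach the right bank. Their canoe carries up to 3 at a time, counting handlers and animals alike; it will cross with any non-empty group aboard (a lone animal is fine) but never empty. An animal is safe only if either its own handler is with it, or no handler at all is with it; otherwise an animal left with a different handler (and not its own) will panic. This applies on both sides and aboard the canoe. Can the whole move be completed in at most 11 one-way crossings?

Yes

Yes — this plan uses 9 crossings (≤ 11):
1. animal I and handler I cross → the right bank.
2. handler I crosses ← the left bank.
3. animal II, handler I, and handler II cross → the right bank.
4. animal I and handler I cross ← the left bank.
5. handler I, handler III, and handler IV cross → the right bank.
6. animal II crosses ← the left bank.
7. animal I and animal II cross → the right bank.
8. animal I crosses ← the left bank.
9. animal I, animal III, and animal IV cross → the right bank.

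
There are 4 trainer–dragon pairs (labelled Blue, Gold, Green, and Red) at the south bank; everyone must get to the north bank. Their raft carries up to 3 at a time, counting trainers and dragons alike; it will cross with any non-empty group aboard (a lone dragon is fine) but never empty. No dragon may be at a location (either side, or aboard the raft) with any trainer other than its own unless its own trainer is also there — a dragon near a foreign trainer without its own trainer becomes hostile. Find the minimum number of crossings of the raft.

9

Counting alone: each trip to the north bank takes at most 3 across and each return brings at least 1 back, so after t trips out (and t−1 returns) at most 3t − (t−1) of the 8 are across; that first reaches 8 at t = 4, so at least 7 crossings are needed.
The safety rule pushes this higher. Following every safe sequence of crossings, the most of the 8 that can be at the north bank as the raft arrives there on crossing 7 is 7 — never all 8.
So no plan with fewer than 9 crossings exists, and this one achieves 9:
1. dragon Blue and trainer Blue cross → the north bank.
2. trainer Blue crosses ← the south bank.
3. dragon Gold, trainer Blue, and trainer Gold cross → the north bank.
4. dragon Blue and trainer Blue cross ← the south bank.
5. trainer Blue, trainer Green, and trainer Red cross → the north bank.
6. dragon Gold crosses ← the south bank.
7. dragon Blue and dragon Gold cross → the north bank.
8. dragon Blue crosses ← the south bank.
9. dragon Blue, dragon Green, and dragon Red cross → the north bank.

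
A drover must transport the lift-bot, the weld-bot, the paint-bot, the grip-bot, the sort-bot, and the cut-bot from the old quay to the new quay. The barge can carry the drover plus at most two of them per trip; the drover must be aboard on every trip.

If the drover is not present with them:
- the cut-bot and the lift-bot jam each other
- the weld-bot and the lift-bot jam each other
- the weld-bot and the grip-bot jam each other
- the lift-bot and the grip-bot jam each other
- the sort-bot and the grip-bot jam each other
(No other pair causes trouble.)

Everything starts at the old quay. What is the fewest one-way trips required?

Counting alone: the drover can take at most 2 across per trip to the new quay, so moving all 6 needs at least 3 loaded trips out, with a return between consecutive ones — at least 5 crossings.
The safety rule pushes this higher. Following every safe sequence of crossings, the most of the 6 that can be at the new quay as the barge arrives there on crossings 5, 7 is 4, 5 respectively — never all 6.
So no plan with fewer than 9 crossings exists, and this one achieves 9:
1. Drover goes to the new quay with the grip-bot and the lift-bot.  [the old quay: the cut-bot, the paint-bot, the sort-bot, the weld-bot | the new quay: the grip-bot, the lift-bot]
2. Drover goes back to the old quay with the lift-bot.  [the old quay: the cut-bot, the lift-bot, the paint-bot, the sort-bot, the weld-bot | the new quay: the grip-bot]
3. Drover goes to the new quay with the lift-bot and the paint-bot.  [the old quay: the cut-bot, the sort-bot, the weld-bot | the new quay: the grip-bot, the lift-bot, the paint-bot]
4. Drover goes back to the old quay with the lift-bot.  [the old quay: the cut-bot, the lift-bot, the sort-bot, the weld-bot | the new quay: the grip-bot, the paint-bot]
5. Drover goes to the new quay with the lift-bot and the sort-bot.  [the old quay: the cut-bot, the weld-bot | the new quay: the grip-bot, the lift-bot, the paint-bot, the sort-bot]
6. Drover goes back to the old quay with the grip-bot.  [the old quay: the cut-bot, the grip-bot, the weld-bot | the new quay: the lift-bot, the paint-bot, the sort-bot]
7. Drover goes to the new quay with the cut-bot and the weld-bot.  [the old quay: the grip-bot | the new quay: the cut-bot, the lift-bot, the paint-bot, the sort-bot, the weld-bot]
8. Drover goes back to the old quay with the lift-bot.  [the old quay: the grip-bot, the lift-bot | the new quay: the cut-bot, the paint-bot, the sort-bot, the weld-bot]
9. Drover goes to the new quay with the grip-bot and the lift-bot.  [the old quay: — | the new quay: the cut-bot, the grip-bot, the lift-bot, the paint-bot, the sort-bot, the weld-bot]

9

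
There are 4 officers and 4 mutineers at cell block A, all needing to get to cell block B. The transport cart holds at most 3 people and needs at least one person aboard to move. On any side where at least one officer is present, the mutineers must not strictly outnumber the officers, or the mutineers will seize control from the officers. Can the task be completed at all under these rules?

1. 2 mutineers → cell block B.  (cell block A: 4O 2M; cell block B: 0O 2M)
2. 1 mutineer ← cell block A.  (cell block A: 4O 3M; cell block B: 0O 1M)
3. 3 mutineers → cell block B.  (cell block A: 4O 0M; cell block B: 0O 4M)
4. 1 mutineer ← cell block A.  (cell block A: 4O 1M; cell block B: 0O 3M)
5. 3 officers → cell block B.  (cell block A: 1O 1M; cell block B: 3O 3M)
6. 1 officer and 1 mutineer ← cell block A.  (cell block A: 2O 2M; cell block B: 2O 2M)
7. 2 officers → cell block B.  (cell block A: 0O 2M; cell block B: 4O 2M)
8. 1 mutineer ← cell block A.  (cell block A: 0O 3M; cell block B: 4O 1M)
9. 3 mutineers → cell block B.  (cell block A: 0O 0M; cell block B: 4O 4M)

Yes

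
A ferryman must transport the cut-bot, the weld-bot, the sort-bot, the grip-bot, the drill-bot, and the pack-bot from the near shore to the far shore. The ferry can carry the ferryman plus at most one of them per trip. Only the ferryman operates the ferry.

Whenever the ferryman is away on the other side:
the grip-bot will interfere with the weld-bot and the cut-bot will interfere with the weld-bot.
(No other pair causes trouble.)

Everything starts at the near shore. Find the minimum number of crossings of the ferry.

13

Counting alone: the ferryman can take at most 1 across per trip to the far shore, so moving all 6 needs at least 6 loaded trips out, with a return between consecutive ones — at least 11 crossings.
The safety rule pushes this higher. Following every safe sequence of crossings, the most of the 6 that can be at the far shore as the ferry arrives there on crossing 11 is 5 — never all 6.
So no plan with fewer than 13 crossings exists, and this one achieves 13:
1. Ferryman goes to the far shore with the weld-bot.  [the near shore: the cut-bot, the drill-bot, the grip-bot, the pack-bot, the sort-bot | the far shore: the weld-bot]
2. Ferryman goes back to the near shore alone.  [the near shore: the cut-bot, the drill-bot, the grip-bot, the pack-bot, the sort-bot | the far shore: the weld-bot]
3. Ferryman goes to the far shore with the cut-bot.  [the near shore: the drill-bot, the grip-bot, the pack-bot, the sort-bot | the far shore: the cut-bot, the weld-bot]
4. Ferryman goes back to the near shore with the weld-bot.  [the near shore: the drill-bot, the grip-bot, the pack-bot, the sort-bot, the weld-bot | the far shore: the cut-bot]
5. Ferryman goes to the far shore with the grip-bot.  [the near shore: the drill-bot, the pack-bot, the sort-bot, the weld-bot | the far shore: the cut-bot, the grip-bot]
6. Ferryman goes back to the near shore alone.  [the near shore: the drill-bot, the pack-bot, the sort-bot, the weld-bot | the far shore: the cut-bot, the grip-bot]
7. Ferryman goes to the far shore with the sort-bot.  [the near shore: the drill-bot, the pack-bot, the weld-bot | the far shore: the cut-bot, the grip-bot, the sort-bot]
8. Ferryman goes back to the near shore alone.  [the near shore: the drill-bot, the pack-bot, the weld-bot | the far shore: the cut-bot, the grip-bot, the sort-bot]
9. Ferryman goes to the far shore with the drill-bot.  [the near shore: the pack-bot, the weld-bot | the far shore: the cut-bot, the drill-bot, the grip-bot, the sort-bot]
10. Ferryman goes back to the near shore alone.  [the near shore: the pack-bot, the weld-bot | the far shore: the cut-bot, the drill-bot, the grip-bot, the sort-bot]
11. Ferryman goes to the far shore with the pack-bot.  [the near shore: the weld-bot | the far shore: the cut-bot, the drill-bot, the grip-bot, the pack-bot, the sort-bot]
12. Ferryman goes back to the near shore alone.  [the near shore: the weld-bot | the far shore: the cut-bot, the drill-bot, the grip-bot, the pack-bot, the sort-bot]
13. Ferryman goes to the far shore with the weld-bot.  [the near shore: — | the far shore: the cut-bot, the drill-bot, the grip-bot, the pack-bot, the sort-bot, the weld-bot]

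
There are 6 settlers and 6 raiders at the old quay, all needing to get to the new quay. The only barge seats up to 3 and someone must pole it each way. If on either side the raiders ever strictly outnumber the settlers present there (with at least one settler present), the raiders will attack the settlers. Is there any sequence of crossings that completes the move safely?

Following every safe sequence of crossings from the start, the most of the 12 that can be at the new quay as the barge arrives there on crossings 1, 3, 5 is 3, 5, 6 respectively; the best ever achieved is 6 of 12.
From crossing 7 on, no configuration arises that was not already reachable earlier: only 17 distinct safe configurations (who is on which side, and where the barge is) can ever be reached, none of them has everyone across, and every continuation just revisits them. They are: 0 settlers + 0 raiders across (barge back at the start); 0 settlers + 1 raider across (barge there); 0 settlers + 1 raider across (barge back at the start); 0 settlers + 2 raiders across (barge there); 0 settlers + 2 raiders across (barge back at the start); 0 settlers + 3 raiders across (barge there); 0 settlers + 3 raiders across (barge back at the start); 0 settlers + 4 raiders across (barge there); 0 settlers + 4 raiders across (barge back at the start); 0 settlers + 5 raiders across (barge there); 0 settlers + 5 raiders across (barge back at the start); 0 settlers + 6 raiders across (barge there); 1 settler + 1 raider across (barge there); 1 settler + 1 raider across (barge back at the start); 2 settlers + 2 raiders across (barge there); 2 settlers + 2 raiders across (barge back at the start); 3 settlers + 3 raiders across (barge there). So no valid plan exists.

No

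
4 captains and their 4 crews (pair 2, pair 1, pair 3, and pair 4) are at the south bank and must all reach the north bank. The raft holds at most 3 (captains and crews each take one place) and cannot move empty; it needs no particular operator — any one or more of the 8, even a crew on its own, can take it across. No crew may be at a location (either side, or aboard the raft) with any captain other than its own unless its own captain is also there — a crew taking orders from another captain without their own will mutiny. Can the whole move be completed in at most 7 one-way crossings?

No

Counting alone: each trip to the north bank takes at most 3 across and each return brings at least 1 back, so after t trips out (and t−1 returns) at most 3t − (t−1) of the 8 are across; that first reaches 8 at t = 4, so at least 7 crossings are needed.
The safety rule pushes this higher. Following every safe sequence of crossings, the most of the 8 that can be at the north bank as the raft arrives there on crossing 7 is 7 — never all 8.
So the move cannot be finished within 7 crossings. (The shortest complete plan takes 9:)
1. captain 2 and crew 2 cross → the north bank.
2. captain 2 crosses ← the south bank.
3. captain 1, captain 2, and crew 1 cross → the north bank.
4. captain 2 and crew 2 cross ← the south bank.
5. captain 2, captain 3, and captain 4 cross → the north bank.
6. crew 1 crosses ← the south bank.
7. crew 1 and crew 2 cross → the north bank.
8. crew 2 crosses ← the south bank.
9. crew 2, crew 3, and crew 4 cross → the north bank.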